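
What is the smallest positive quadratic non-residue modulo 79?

(2/79) = +1, so 2 is a residue.
(3/79) = −1, so 3 is the smallest positive non-residue mod 79.

3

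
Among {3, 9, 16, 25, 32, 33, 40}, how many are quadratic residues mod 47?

5

(3/47) = +1 → QR.
(9/47) = +1 → QR.
(16/47) = +1 → QR.
(25/47) = +1 → QR.
(32/47) = +1 → QR.
(33/47) = -1 → non-residue.
(40/47) = -1 → non-residue.
Total quadratic residues among the 7: 5.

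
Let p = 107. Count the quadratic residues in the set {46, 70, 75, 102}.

2

(46/107) = -1 → non-residue.
(70/107) = -1 → non-residue.
(75/107) = +1 → QR.
(102/107) = +1 → QR.
Total quadratic residues among the 4: 2.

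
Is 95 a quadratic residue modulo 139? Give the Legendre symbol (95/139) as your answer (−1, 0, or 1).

-1

Euler's criterion: (95/139) ≡ 95^69 (mod 139).
95^2 ≡ 129 (mod 139)
95^4 ≡ 100 (mod 139)
95^8 ≡ 131 (mod 139)
95^16 ≡ 64 (mod 139)
95^32 ≡ 65 (mod 139)
95^64 ≡ 55 (mod 139)
95^69 = 95^(64+4+1) ≡ 138 (mod 139).
Result is 138 ≡ −1, so (95/139) = −1.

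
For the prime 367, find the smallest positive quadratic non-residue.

(2/367) = +1, so 2 is a residue.
(3/367) = −1, so 3 is the smallest positive non-residue mod 367.

3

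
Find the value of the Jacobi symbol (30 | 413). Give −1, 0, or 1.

-1

Pull out 2: since 413 ≡ 5 (mod 8), (2/413) = -1.
Reciprocity: 15 ≡ 3 and 413 ≡ 1 (mod 4), so (15/413) = +(413/15).
Reduce top mod 15: now compute (8/15).
Pull out 2^3: since 15 ≡ 7 (mod 8), (2/15) = +1, so (2/15)^3 = +1.
Reached (1/15) = 1. Collecting the sign flips along the way, the symbol is -1.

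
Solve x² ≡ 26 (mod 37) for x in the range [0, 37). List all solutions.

10, 27

37 ≡ 1 (mod 4), so we find a root by search.
Trying successive values, 10² = 100 ≡ 26 (mod 37). The other root is 37 − 10 = 27.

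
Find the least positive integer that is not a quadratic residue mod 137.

3

(2/137) = +1, so 2 is a residue.
(3/137) = −1, so 3 is the smallest positive non-residue mod 137.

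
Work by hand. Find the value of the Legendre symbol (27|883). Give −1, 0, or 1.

Reciprocity: 27 ≡ 3 and 883 ≡ 3 (mod 4), so (27/883) = −(883/27).
Reduce top mod 27: now compute (19/27).
Reciprocity: 19 ≡ 3 and 27 ≡ 3 (mod 4), so (19/27) = −(27/19).
Reduce top mod 19: now compute (8/19).
Pull out 2^3: since 19 ≡ 3 (mod 8), (2/19) = -1, so (2/19)^3 = -1.
Reached (1/19) = 1. Collecting the sign flips along the way, the symbol is -1.

-1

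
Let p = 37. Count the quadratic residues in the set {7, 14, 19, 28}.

(7/37) = +1 → QR.
(14/37) = -1 → non-residue.
(19/37) = -1 → non-residue.
(28/37) = +1 → QR.
Total quadratic residues among the 4: 2.

2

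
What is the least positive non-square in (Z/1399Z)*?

3

(2/1399) = +1, so 2 is a residue.
(3/1399) = −1, so 3 is the smallest positive non-residue mod 1399.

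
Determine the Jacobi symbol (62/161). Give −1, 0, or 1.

Pull out 2: since 161 ≡ 1 (mod 8), (2/161) = +1.
Reciprocity: 31 ≡ 3 and 161 ≡ 1 (mod 4), so (31/161) = +(161/31).
Reduce top mod 31: now compute (6/31).
Pull out 2: since 31 ≡ 7 (mod 8), (2/31) = +1.
Reciprocity: 3 ≡ 3 and 31 ≡ 3 (mod 4), so (3/31) = −(31/3).
Reduce top mod 3: now compute (1/3).
Reached (1/3) = 1. Collecting the sign flips along the way, the symbol is -1.

-1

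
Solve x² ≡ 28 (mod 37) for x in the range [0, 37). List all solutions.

18, 19

37 ≡ 1 (mod 4), so we find a root by search.
Trying successive values, 18² = 324 ≡ 28 (mod 37). The other root is 37 − 18 = 19.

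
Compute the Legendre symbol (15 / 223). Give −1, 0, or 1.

Reciprocity: 15 ≡ 3 and 223 ≡ 3 (mod 4), so (15/223) = −(223/15).
Reduce top mod 15: now compute (13/15).
Reciprocity: 13 ≡ 1 and 15 ≡ 3 (mod 4), so (13/15) = +(15/13).
Reduce top mod 13: now compute (2/13).
Pull out 2: since 13 ≡ 5 (mod 8), (2/13) = -1.
Reached (1/13) = 1. Collecting the sign flips along the way, the symbol is +1.

1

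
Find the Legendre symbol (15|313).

Reciprocity: 15 ≡ 3 and 313 ≡ 1 (mod 4), so (15/313) = +(313/15).
Reduce top mod 15: now compute (13/15).
Reciprocity: 13 ≡ 1 and 15 ≡ 3 (mod 4), so (13/15) = +(15/13).
Reduce top mod 13: now compute (2/13).
Pull out 2: since 13 ≡ 5 (mod 8), (2/13) = -1.
Reached (1/13) = 1. Collecting the sign flips along the way, the symbol is -1.

-1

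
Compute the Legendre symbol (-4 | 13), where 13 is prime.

1

First reduce: -4 ≡ 9 (mod 13).
Reciprocity: 9 ≡ 1 and 13 ≡ 1 (mod 4), so (9/13) = +(13/9).
Reduce top mod 9: now compute (4/9).
Pull out 2^2: since 9 ≡ 1 (mod 8), (2/9) = +1, so (2/9)^2 = +1.
Reached (1/9) = 1. Collecting the sign flips along the way, the symbol is +1.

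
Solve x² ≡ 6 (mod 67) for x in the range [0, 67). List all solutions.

Since 67 ≡ 3 (mod 4), a square root of 6 is 6^((67+1)/4) = 6^17 mod 67.
Repeated squaring: 6^2≡36, 6^4≡23, 6^8≡60, 6^16≡49 (mod 67).
6^17 = 6^(16+1) ≡ 26 (mod 67).
Check: 26² = 676 ≡ 6 (mod 67). The two roots are 26 and 41.

26, 41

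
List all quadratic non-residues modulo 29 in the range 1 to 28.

2, 3, 8, 10, 11, 12, 14, 15, 17, 18, 19, 21, 26, 27

Square k = 1,…,14 (k and 29−k give the same square):
1²=1, 2²=4, 3²=9, 4²=16, 5²=25, 6²≡7, 7²≡20, 8²≡6, 9²≡23, 10²≡13, 11²≡5, 12²≡28, 13²≡24, 14²≡22 (mod 29).
The residues are {1, 4, 5, 6, 7, 9, 13, 16, 20, 22, 23, 24, 25, 28}; the non-residues are the remaining 14 nonzero classes.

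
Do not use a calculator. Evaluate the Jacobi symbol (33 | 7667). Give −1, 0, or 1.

0

Reciprocity: 33 ≡ 1 and 7667 ≡ 3 (mod 4), so (33/7667) = +(7667/33).
Reduce top mod 33: now compute (11/33).
Reciprocity: 11 ≡ 3 and 33 ≡ 1 (mod 4), so (11/33) = +(33/11).
Reduce top mod 11: now compute (0/11).
Top reduces to 0: gcd > 1, so the symbol is 0.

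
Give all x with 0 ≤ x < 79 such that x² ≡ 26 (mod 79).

37, 42

Since 79 ≡ 3 (mod 4), a square root of 26 is 26^((79+1)/4) = 26^20 mod 79.
Repeated squaring: 26^2≡44, 26^4≡40, 26^8≡20, 26^16≡5 (mod 79).
26^20 = 26^(16+4) ≡ 42 (mod 79).
Check: 42² = 1764 ≡ 26 (mod 79). The two roots are 37 and 42.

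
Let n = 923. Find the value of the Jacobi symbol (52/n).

0

Pull out 2^2: since 923 ≡ 3 (mod 8), (2/923) = -1, so (2/923)^2 = +1.
Reciprocity: 13 ≡ 1 and 923 ≡ 3 (mod 4), so (13/923) = +(923/13).
Reduce top mod 13: now compute (0/13).
Top reduces to 0: gcd > 1, so the symbol is 0.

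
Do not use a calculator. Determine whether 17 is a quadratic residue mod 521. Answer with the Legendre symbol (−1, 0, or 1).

Reciprocity: 17 ≡ 1 and 521 ≡ 1 (mod 4), so (17/521) = +(521/17).
Reduce top mod 17: now compute (11/17).
Reciprocity: 11 ≡ 3 and 17 ≡ 1 (mod 4), so (11/17) = +(17/11).
Reduce top mod 11: now compute (6/11).
Pull out 2: since 11 ≡ 3 (mod 8), (2/11) = -1.
Reciprocity: 3 ≡ 3 and 11 ≡ 3 (mod 4), so (3/11) = −(11/3).
Reduce top mod 3: now compute (2/3).
Pull out 2: since 3 ≡ 3 (mod 8), (2/3) = -1.
Reached (1/3) = 1. Collecting the sign flips along the way, the symbol is -1.

-1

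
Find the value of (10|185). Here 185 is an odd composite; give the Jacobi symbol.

0

Pull out 2: since 185 ≡ 1 (mod 8), (2/185) = +1.
Reciprocity: 5 ≡ 1 and 185 ≡ 1 (mod 4), so (5/185) = +(185/5).
Reduce top mod 5: now compute (0/5).
Top reduces to 0: gcd > 1, so the symbol is 0.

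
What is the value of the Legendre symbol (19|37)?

-1

Reciprocity: 19 ≡ 3 and 37 ≡ 1 (mod 4), so (19/37) = +(37/19).
Reduce top mod 19: now compute (18/19).
Pull out 2: since 19 ≡ 3 (mod 8), (2/19) = -1.
Reciprocity: 9 ≡ 1 and 19 ≡ 3 (mod 4), so (9/19) = +(19/9).
Reduce top mod 9: now compute (1/9).
Reached (1/9) = 1. Collecting the sign flips along the way, the symbol is -1.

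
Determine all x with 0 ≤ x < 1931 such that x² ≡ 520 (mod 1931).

Since 1931 ≡ 3 (mod 4), a square root of 520 is 520^((1931+1)/4) = 520^483 mod 1931.
Repeated squaring: 520^2≡60, 520^4≡1669, 520^8≡1059, 520^16≡1501, 520^32≡1455, 520^64≡649, 520^128≡243, 520^256≡1119 (mod 1931).
520^483 = 520^(256+128+64+32+2+1) ≡ 1341 (mod 1931).
Check: 1341² = 1798281 ≡ 520 (mod 1931). The two roots are 590 and 1341.

590, 1341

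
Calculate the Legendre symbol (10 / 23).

Pull out 2: since 23 ≡ 7 (mod 8), (2/23) = +1.
Reciprocity: 5 ≡ 1 and 23 ≡ 3 (mod 4), so (5/23) = +(23/5).
Reduce top mod 5: now compute (3/5).
Reciprocity: 3 ≡ 3 and 5 ≡ 1 (mod 4), so (3/5) = +(5/3).
Reduce top mod 3: now compute (2/3).
Pull out 2: since 3 ≡ 3 (mod 8), (2/3) = -1.
Reached (1/3) = 1. Collecting the sign flips along the way, the symbol is -1.

-1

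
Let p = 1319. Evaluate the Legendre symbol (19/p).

1

Reciprocity: 19 ≡ 3 and 1319 ≡ 3 (mod 4), so (19/1319) = −(1319/19).
Reduce top mod 19: now compute (8/19).
Pull out 2^3: since 19 ≡ 3 (mod 8), (2/19) = -1, so (2/19)^3 = -1.
Reached (1/19) = 1. Collecting the sign flips along the way, the symbol is +1.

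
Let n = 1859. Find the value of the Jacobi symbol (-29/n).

First reduce: -29 ≡ 1830 (mod 1859).
Pull out 2: since 1859 ≡ 3 (mod 8), (2/1859) = -1.
Reciprocity: 915 ≡ 3 and 1859 ≡ 3 (mod 4), so (915/1859) = −(1859/915).
Reduce top mod 915: now compute (29/915).
Reciprocity: 29 ≡ 1 and 915 ≡ 3 (mod 4), so (29/915) = +(915/29).
Reduce top mod 29: now compute (16/29).
Pull out 2^4: since 29 ≡ 5 (mod 8), (2/29) = -1, so (2/29)^4 = +1.
Reached (1/29) = 1. Collecting the sign flips along the way, the symbol is +1.

1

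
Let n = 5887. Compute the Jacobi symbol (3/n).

Reciprocity: 3 ≡ 3 and 5887 ≡ 3 (mod 4), so (3/5887) = −(5887/3).
Reduce top mod 3: now compute (1/3).
Reached (1/3) = 1. Collecting the sign flips along the way, the symbol is -1.

-1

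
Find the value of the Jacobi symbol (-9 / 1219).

First reduce: -9 ≡ 1210 (mod 1219).
Pull out 2: since 1219 ≡ 3 (mod 8), (2/1219) = -1.
Reciprocity: 605 ≡ 1 and 1219 ≡ 3 (mod 4), so (605/1219) = +(1219/605).
Reduce top mod 605: now compute (9/605).
Reciprocity: 9 ≡ 1 and 605 ≡ 1 (mod 4), so (9/605) = +(605/9).
Reduce top mod 9: now compute (2/9).
Pull out 2: since 9 ≡ 1 (mod 8), (2/9) = +1.
Reached (1/9) = 1. Collecting the sign flips along the way, the symbol is -1.

-1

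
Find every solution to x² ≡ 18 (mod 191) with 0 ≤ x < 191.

20, 171

Since 191 ≡ 3 (mod 4), a square root of 18 is 18^((191+1)/4) = 18^48 mod 191.
Repeated squaring: 18^2≡133, 18^4≡117, 18^8≡128, 18^16≡149, 18^32≡45 (mod 191).
18^48 = 18^(32+16) ≡ 20 (mod 191).
Check: 20² = 400 ≡ 18 (mod 191). The two roots are 20 and 171.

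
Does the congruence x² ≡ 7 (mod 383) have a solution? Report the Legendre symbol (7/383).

Reciprocity: 7 ≡ 3 and 383 ≡ 3 (mod 4), so (7/383) = −(383/7).
Reduce top mod 7: now compute (5/7).
Reciprocity: 5 ≡ 1 and 7 ≡ 3 (mod 4), so (5/7) = +(7/5).
Reduce top mod 5: now compute (2/5).
Pull out 2: since 5 ≡ 5 (mod 8), (2/5) = -1.
Reached (1/5) = 1. Collecting the sign flips along the way, the symbol is +1.

1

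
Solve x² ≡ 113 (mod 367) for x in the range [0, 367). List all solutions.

Since 367 ≡ 3 (mod 4), a square root of 113 is 113^((367+1)/4) = 113^92 mod 367.
Repeated squaring: 113^2≡291, 113^4≡271, 113^8≡41, 113^16≡213, 113^32≡228, 113^64≡237 (mod 367).
113^92 = 113^(64+16+8+4) ≡ 217 (mod 367).
Check: 217² = 47089 ≡ 113 (mod 367). The two roots are 150 and 217.

150, 217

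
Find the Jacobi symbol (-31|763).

First reduce: -31 ≡ 732 (mod 763).
Pull out 2^2: since 763 ≡ 3 (mod 8), (2/763) = -1, so (2/763)^2 = +1.
Reciprocity: 183 ≡ 3 and 763 ≡ 3 (mod 4), so (183/763) = −(763/183).
Reduce top mod 183: now compute (31/183).
Reciprocity: 31 ≡ 3 and 183 ≡ 3 (mod 4), so (31/183) = −(183/31).
Reduce top mod 31: now compute (28/31).
Pull out 2^2: since 31 ≡ 7 (mod 8), (2/31) = +1, so (2/31)^2 = +1.
Reciprocity: 7 ≡ 3 and 31 ≡ 3 (mod 4), so (7/31) = −(31/7).
Reduce top mod 7: now compute (3/7).
Reciprocity: 3 ≡ 3 and 7 ≡ 3 (mod 4), so (3/7) = −(7/3).
Reduce top mod 3: now compute (1/3).
Reached (1/3) = 1. Collecting the sign flips along the way, the symbol is +1.

1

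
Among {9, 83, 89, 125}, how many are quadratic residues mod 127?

(9/127) = +1 → QR.
(83/127) = -1 → non-residue.
(89/127) = -1 → non-residue.
(125/127) = -1 → non-residue.
Total quadratic residues among the 4: 1.

1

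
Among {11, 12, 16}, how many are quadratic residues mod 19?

(11/19) = +1 → QR.
(12/19) = -1 → non-residue.
(16/19) = +1 → QR.
Total quadratic residues among the 3: 2.

2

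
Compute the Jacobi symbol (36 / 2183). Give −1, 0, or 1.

Pull out 2^2: since 2183 ≡ 7 (mod 8), (2/2183) = +1, so (2/2183)^2 = +1.
Reciprocity: 9 ≡ 1 and 2183 ≡ 3 (mod 4), so (9/2183) = +(2183/9).
Reduce top mod 9: now compute (5/9).
Reciprocity: 5 ≡ 1 and 9 ≡ 1 (mod 4), so (5/9) = +(9/5).
Reduce top mod 5: now compute (4/5).
Pull out 2^2: since 5 ≡ 5 (mod 8), (2/5) = -1, so (2/5)^2 = +1.
Reached (1/5) = 1. Collecting the sign flips along the way, the symbol is +1.

1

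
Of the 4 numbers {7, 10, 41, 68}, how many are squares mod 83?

4

(7/83) = +1 → QR.
(10/83) = +1 → QR.
(41/83) = +1 → QR.
(68/83) = +1 → QR.
Total quadratic residues among the 4: 4.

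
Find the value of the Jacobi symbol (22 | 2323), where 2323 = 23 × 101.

Pull out 2: since 2323 ≡ 3 (mod 8), (2/2323) = -1.
Reciprocity: 11 ≡ 3 and 2323 ≡ 3 (mod 4), so (11/2323) = −(2323/11).
Reduce top mod 11: now compute (2/11).
Pull out 2: since 11 ≡ 3 (mod 8), (2/11) = -1.
Reached (1/11) = 1. Collecting the sign flips along the way, the symbol is -1.

-1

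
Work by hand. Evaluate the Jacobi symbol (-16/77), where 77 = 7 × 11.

First reduce: -16 ≡ 61 (mod 77).
Reciprocity: 61 ≡ 1 and 77 ≡ 1 (mod 4), so (61/77) = +(77/61).
Reduce top mod 61: now compute (16/61).
Pull out 2^4: since 61 ≡ 5 (mod 8), (2/61) = -1, so (2/61)^4 = +1.
Reached (1/61) = 1. Collecting the sign flips along the way, the symbol is +1.

1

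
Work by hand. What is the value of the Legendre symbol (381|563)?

1

Reciprocity: 381 ≡ 1 and 563 ≡ 3 (mod 4), so (381/563) = +(563/381).
Reduce top mod 381: now compute (182/381).
Pull out 2: since 381 ≡ 5 (mod 8), (2/381) = -1.
Reciprocity: 91 ≡ 3 and 381 ≡ 1 (mod 4), so (91/381) = +(381/91).
Reduce top mod 91: now compute (17/91).
Reciprocity: 17 ≡ 1 and 91 ≡ 3 (mod 4), so (17/91) = +(91/17).
Reduce top mod 17: now compute (6/17).
Pull out 2: since 17 ≡ 1 (mod 8), (2/17) = +1.
Reciprocity: 3 ≡ 3 and 17 ≡ 1 (mod 4), so (3/17) = +(17/3).
Reduce top mod 3: now compute (2/3).
Pull out 2: since 3 ≡ 3 (mod 8), (2/3) = -1.
Reached (1/3) = 1. Collecting the sign flips along the way, the symbol is +1.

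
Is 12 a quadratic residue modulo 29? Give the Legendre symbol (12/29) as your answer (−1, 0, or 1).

Pull out 2^2: since 29 ≡ 5 (mod 8), (2/29) = -1, so (2/29)^2 = +1.
Reciprocity: 3 ≡ 3 and 29 ≡ 1 (mod 4), so (3/29) = +(29/3).
Reduce top mod 3: now compute (2/3).
Pull out 2: since 3 ≡ 3 (mod 8), (2/3) = -1.
Reached (1/3) = 1. Collecting the sign flips along the way, the symbol is -1.

-1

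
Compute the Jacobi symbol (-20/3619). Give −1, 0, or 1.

-1

First reduce: -20 ≡ 3599 (mod 3619).
Reciprocity: 3599 ≡ 3 and 3619 ≡ 3 (mod 4), so (3599/3619) = −(3619/3599).
Reduce top mod 3599: now compute (20/3599).
Pull out 2^2: since 3599 ≡ 7 (mod 8), (2/3599) = +1, so (2/3599)^2 = +1.
Reciprocity: 5 ≡ 1 and 3599 ≡ 3 (mod 4), so (5/3599) = +(3599/5).
Reduce top mod 5: now compute (4/5).
Pull out 2^2: since 5 ≡ 5 (mod 8), (2/5) = -1, so (2/5)^2 = +1.
Reached (1/5) = 1. Collecting the sign flips along the way, the symbol is -1.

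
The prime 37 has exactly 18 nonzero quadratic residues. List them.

Square k = 1,…,18 (k and 37−k give the same square):
1²=1, 2²=4, 3²=9, 4²=16, 5²=25, 6²=36, 7²≡12, 8²≡27, 9²≡7, 10²≡26, 11²≡10, 12²≡33, 13²≡21, 14²≡11, 15²≡3, 16²≡34, 17²≡30, 18²≡28 (mod 37).
So the quadratic residues mod 37 are {1, 3, 4, 7, 9, 10, 11, 12, 16, 21, 25, 26, 27, 28, 30, 33, 34, 36}.

1, 3, 4, 7, 9, 10, 11, 12, 16, 21, 25, 26, 27, 28, 30, 33, 34, 36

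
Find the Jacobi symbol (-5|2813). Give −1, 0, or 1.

-1

First reduce: -5 ≡ 2808 (mod 2813).
Pull out 2^3: since 2813 ≡ 5 (mod 8), (2/2813) = -1, so (2/2813)^3 = -1.
Reciprocity: 351 ≡ 3 and 2813 ≡ 1 (mod 4), so (351/2813) = +(2813/351).
Reduce top mod 351: now compute (5/351).
Reciprocity: 5 ≡ 1 and 351 ≡ 3 (mod 4), so (5/351) = +(351/5).
Reduce top mod 5: now compute (1/5).
Reached (1/5) = 1. Collecting the sign flips along the way, the symbol is -1.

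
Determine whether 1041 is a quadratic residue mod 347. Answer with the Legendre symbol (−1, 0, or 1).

First reduce: 1041 ≡ 0 (mod 347).
Top reduces to 0: gcd > 1, so the symbol is 0.

0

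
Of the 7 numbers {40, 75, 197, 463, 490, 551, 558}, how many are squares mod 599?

3

(40/599) = +1 → QR.
(75/599) = +1 → QR.
(197/599) = -1 → non-residue.
(463/599) = -1 → non-residue.
(490/599) = +1 → QR.
(551/599) = -1 → non-residue.
(558/599) = -1 → non-residue.
Total quadratic residues among the 7: 3.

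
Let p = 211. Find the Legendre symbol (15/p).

-1

Reciprocity: 15 ≡ 3 and 211 ≡ 3 (mod 4), so (15/211) = −(211/15).
Reduce top mod 15: now compute (1/15).
Reached (1/15) = 1. Collecting the sign flips along the way, the symbol is -1.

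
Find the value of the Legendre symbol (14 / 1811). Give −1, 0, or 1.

Pull out 2: since 1811 ≡ 3 (mod 8), (2/1811) = -1.
Reciprocity: 7 ≡ 3 and 1811 ≡ 3 (mod 4), so (7/1811) = −(1811/7).
Reduce top mod 7: now compute (5/7).
Reciprocity: 5 ≡ 1 and 7 ≡ 3 (mod 4), so (5/7) = +(7/5).
Reduce top mod 5: now compute (2/5).
Pull out 2: since 5 ≡ 5 (mod 8), (2/5) = -1.
Reached (1/5) = 1. Collecting the sign flips along the way, the symbol is -1.

-1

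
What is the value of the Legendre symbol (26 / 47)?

-1

Pull out 2: since 47 ≡ 7 (mod 8), (2/47) = +1.
Reciprocity: 13 ≡ 1 and 47 ≡ 3 (mod 4), so (13/47) = +(47/13).
Reduce top mod 13: now compute (8/13).
Pull out 2^3: since 13 ≡ 5 (mod 8), (2/13) = -1, so (2/13)^3 = -1.
Reached (1/13) = 1. Collecting the sign flips along the way, the symbol is -1.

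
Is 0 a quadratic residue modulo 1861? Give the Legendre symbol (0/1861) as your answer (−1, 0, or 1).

Top reduces to 0: gcd > 1, so the symbol is 0.

0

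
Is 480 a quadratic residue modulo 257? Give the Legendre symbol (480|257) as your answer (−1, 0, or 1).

First reduce: 480 ≡ 223 (mod 257).
Reciprocity: 223 ≡ 3 and 257 ≡ 1 (mod 4), so (223/257) = +(257/223).
Reduce top mod 223: now compute (34/223).
Pull out 2: since 223 ≡ 7 (mod 8), (2/223) = +1.
Reciprocity: 17 ≡ 1 and 223 ≡ 3 (mod 4), so (17/223) = +(223/17).
Reduce top mod 17: now compute (2/17).
Pull out 2: since 17 ≡ 1 (mod 8), (2/17) = +1.
Reached (1/17) = 1. Collecting the sign flips along the way, the symbol is +1.

1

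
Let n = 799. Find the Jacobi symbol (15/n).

-1

Reciprocity: 15 ≡ 3 and 799 ≡ 3 (mod 4), so (15/799) = −(799/15).
Reduce top mod 15: now compute (4/15).
Pull out 2^2: since 15 ≡ 7 (mod 8), (2/15) = +1, so (2/15)^2 = +1.
Reached (1/15) = 1. Collecting the sign flips along the way, the symbol is -1.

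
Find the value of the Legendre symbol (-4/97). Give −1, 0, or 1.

1

First reduce: -4 ≡ 93 (mod 97).
Reciprocity: 93 ≡ 1 and 97 ≡ 1 (mod 4), so (93/97) = +(97/93).
Reduce top mod 93: now compute (4/93).
Pull out 2^2: since 93 ≡ 5 (mod 8), (2/93) = -1, so (2/93)^2 = +1.
Reached (1/93) = 1. Collecting the sign flips along the way, the symbol is +1.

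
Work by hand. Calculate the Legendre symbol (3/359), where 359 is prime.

Euler's criterion: (3/359) ≡ 3^179 (mod 359).
3^2 ≡ 9 (mod 359)
3^4 ≡ 81 (mod 359)
3^8 ≡ 99 (mod 359)
3^16 ≡ 108 (mod 359)
3^32 ≡ 176 (mod 359)
3^64 ≡ 102 (mod 359)
3^128 ≡ 352 (mod 359)
3^179 = 3^(128+32+16+2+1) ≡ 1 (mod 359).
Result is 1, so (3/359) = 1.

1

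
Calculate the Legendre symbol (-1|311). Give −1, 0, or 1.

-1

First reduce: -1 ≡ 310 (mod 311).
Pull out 2: since 311 ≡ 7 (mod 8), (2/311) = +1.
Reciprocity: 155 ≡ 3 and 311 ≡ 3 (mod 4), so (155/311) = −(311/155).
Reduce top mod 155: now compute (1/155).
Reached (1/155) = 1. Collecting the sign flips along the way, the symbol is -1.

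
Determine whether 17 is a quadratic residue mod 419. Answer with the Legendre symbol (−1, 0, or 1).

-1

Reciprocity: 17 ≡ 1 and 419 ≡ 3 (mod 4), so (17/419) = +(419/17).
Reduce top mod 17: now compute (11/17).
Reciprocity: 11 ≡ 3 and 17 ≡ 1 (mod 4), so (11/17) = +(17/11).
Reduce top mod 11: now compute (6/11).
Pull out 2: since 11 ≡ 3 (mod 8), (2/11) = -1.
Reciprocity: 3 ≡ 3 and 11 ≡ 3 (mod 4), so (3/11) = −(11/3).
Reduce top mod 3: now compute (2/3).
Pull out 2: since 3 ≡ 3 (mod 8), (2/3) = -1.
Reached (1/3) = 1. Collecting the sign flips along the way, the symbol is -1.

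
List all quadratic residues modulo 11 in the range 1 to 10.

Square k = 1,…,5 (k and 11−k give the same square):
1²=1, 2²=4, 3²=9, 4²≡5, 5²≡3 (mod 11).
So the quadratic residues mod 11 are {1, 3, 4, 5, 9}.

1,3,4,5,9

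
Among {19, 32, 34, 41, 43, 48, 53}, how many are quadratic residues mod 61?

4

(19/61) = +1 → QR.
(32/61) = -1 → non-residue.
(34/61) = +1 → QR.
(41/61) = +1 → QR.
(43/61) = -1 → non-residue.
(48/61) = +1 → QR.
(53/61) = -1 → non-residue.
Total quadratic residues among the 7: 4.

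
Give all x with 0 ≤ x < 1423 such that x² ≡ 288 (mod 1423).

Since 1423 ≡ 3 (mod 4), a square root of 288 is 288^((1423+1)/4) = 288^356 mod 1423.
Repeated squaring: 288^2≡410, 288^4≡186, 288^8≡444, 288^16≡762, 288^32≡60, 288^64≡754, 288^128≡739, 288^256≡1112 (mod 1423).
288^356 = 288^(256+64+32+4) ≡ 880 (mod 1423).
Check: 880² = 774400 ≡ 288 (mod 1423). The two roots are 543 and 880.

543, 880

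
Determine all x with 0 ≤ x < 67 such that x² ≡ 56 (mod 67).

18, 49

Since 67 ≡ 3 (mod 4), a square root of 56 is 56^((67+1)/4) = 56^17 mod 67.
Repeated squaring: 56^2≡54, 56^4≡35, 56^8≡19, 56^16≡26 (mod 67).
56^17 = 56^(16+1) ≡ 49 (mod 67).
Check: 49² = 2401 ≡ 56 (mod 67). The two roots are 18 and 49.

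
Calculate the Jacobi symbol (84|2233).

0

Pull out 2^2: since 2233 ≡ 1 (mod 8), (2/2233) = +1, so (2/2233)^2 = +1.
Reciprocity: 21 ≡ 1 and 2233 ≡ 1 (mod 4), so (21/2233) = +(2233/21).
Reduce top mod 21: now compute (7/21).
Reciprocity: 7 ≡ 3 and 21 ≡ 1 (mod 4), so (7/21) = +(21/7).
Reduce top mod 7: now compute (0/7).
Top reduces to 0: gcd > 1, so the symbol is 0.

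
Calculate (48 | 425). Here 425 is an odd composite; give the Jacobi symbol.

Pull out 2^4: since 425 ≡ 1 (mod 8), (2/425) = +1, so (2/425)^4 = +1.
Reciprocity: 3 ≡ 3 and 425 ≡ 1 (mod 4), so (3/425) = +(425/3).
Reduce top mod 3: now compute (2/3).
Pull out 2: since 3 ≡ 3 (mod 8), (2/3) = -1.
Reached (1/3) = 1. Collecting the sign flips along the way, the symbol is -1.

-1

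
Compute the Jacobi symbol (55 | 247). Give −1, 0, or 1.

Reciprocity: 55 ≡ 3 and 247 ≡ 3 (mod 4), so (55/247) = −(247/55).
Reduce top mod 55: now compute (27/55).
Reciprocity: 27 ≡ 3 and 55 ≡ 3 (mod 4), so (27/55) = −(55/27).
Reduce top mod 27: now compute (1/27).
Reached (1/27) = 1. Collecting the sign flips along the way, the symbol is +1.

1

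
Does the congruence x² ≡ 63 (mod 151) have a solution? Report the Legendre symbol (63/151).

Reciprocity: 63 ≡ 3 and 151 ≡ 3 (mod 4), so (63/151) = −(151/63).
Reduce top mod 63: now compute (25/63).
Reciprocity: 25 ≡ 1 and 63 ≡ 3 (mod 4), so (25/63) = +(63/25).
Reduce top mod 25: now compute (13/25).
Reciprocity: 13 ≡ 1 and 25 ≡ 1 (mod 4), so (13/25) = +(25/13).
Reduce top mod 13: now compute (12/13).
Pull out 2^2: since 13 ≡ 5 (mod 8), (2/13) = -1, so (2/13)^2 = +1.
Reciprocity: 3 ≡ 3 and 13 ≡ 1 (mod 4), so (3/13) = +(13/3).
Reduce top mod 3: now compute (1/3).
Reached (1/3) = 1. Collecting the sign flips along the way, the symbol is -1.

-1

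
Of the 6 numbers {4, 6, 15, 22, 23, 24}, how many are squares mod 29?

5

(4/29) = +1 → QR.
(6/29) = +1 → QR.
(15/29) = -1 → non-residue.
(22/29) = +1 → QR.
(23/29) = +1 → QR.
(24/29) = +1 → QR.
Total quadratic residues among the 6: 5.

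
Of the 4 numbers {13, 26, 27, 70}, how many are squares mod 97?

(13/97) = -1 → non-residue.
(26/97) = -1 → non-residue.
(27/97) = +1 → QR.
(70/97) = +1 → QR.
Total quadratic residues among the 4: 2.

2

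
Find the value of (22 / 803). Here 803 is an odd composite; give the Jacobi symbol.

0

Pull out 2: since 803 ≡ 3 (mod 8), (2/803) = -1.
Reciprocity: 11 ≡ 3 and 803 ≡ 3 (mod 4), so (11/803) = −(803/11).
Reduce top mod 11: now compute (0/11).
Top reduces to 0: gcd > 1, so the symbol is 0.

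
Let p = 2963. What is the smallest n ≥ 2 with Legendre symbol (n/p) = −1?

2

(2/2963) = −1, so 2 is the smallest positive non-residue mod 2963.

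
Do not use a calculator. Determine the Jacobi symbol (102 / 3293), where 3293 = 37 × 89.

Pull out 2: since 3293 ≡ 5 (mod 8), (2/3293) = -1.
Reciprocity: 51 ≡ 3 and 3293 ≡ 1 (mod 4), so (51/3293) = +(3293/51).
Reduce top mod 51: now compute (29/51).
Reciprocity: 29 ≡ 1 and 51 ≡ 3 (mod 4), so (29/51) = +(51/29).
Reduce top mod 29: now compute (22/29).
Pull out 2: since 29 ≡ 5 (mod 8), (2/29) = -1.
Reciprocity: 11 ≡ 3 and 29 ≡ 1 (mod 4), so (11/29) = +(29/11).
Reduce top mod 11: now compute (7/11).
Reciprocity: 7 ≡ 3 and 11 ≡ 3 (mod 4), so (7/11) = −(11/7).
Reduce top mod 7: now compute (4/7).
Pull out 2^2: since 7 ≡ 7 (mod 8), (2/7) = +1, so (2/7)^2 = +1.
Reached (1/7) = 1. Collecting the sign flips along the way, the symbol is -1.

-1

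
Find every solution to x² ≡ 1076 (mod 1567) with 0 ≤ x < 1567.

508, 1059

Since 1567 ≡ 3 (mod 4), a square root of 1076 is 1076^((1567+1)/4) = 1076^392 mod 1567.
Repeated squaring: 1076^2≡1330, 1076^4≡1324, 1076^8≡1070, 1076^16≡990, 1076^32≡725, 1076^64≡680, 1076^128≡135, 1076^256≡988 (mod 1567).
1076^392 = 1076^(256+128+8) ≡ 508 (mod 1567).
Check: 508² = 258064 ≡ 1076 (mod 1567). The two roots are 508 and 1059.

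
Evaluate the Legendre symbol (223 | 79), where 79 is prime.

Euler's criterion: (223/79) ≡ 65^39 (mod 79).
65^2 ≡ 38 (mod 79)
65^4 ≡ 22 (mod 79)
65^8 ≡ 10 (mod 79)
65^16 ≡ 21 (mod 79)
65^32 ≡ 46 (mod 79)
65^39 = 65^(32+4+2+1) ≡ 1 (mod 79).
Result is 1, so (223/79) = 1.

1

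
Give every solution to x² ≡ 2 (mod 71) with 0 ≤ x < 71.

Since 71 ≡ 3 (mod 4), a square root of 2 is 2^((71+1)/4) = 2^18 mod 71.
Repeated squaring: 2^2≡4, 2^4≡16, 2^8≡43, 2^16≡3 (mod 71).
2^18 = 2^(16+2) ≡ 12 (mod 71).
Check: 12² = 144 ≡ 2 (mod 71). The two roots are 12 and 59.

12, 59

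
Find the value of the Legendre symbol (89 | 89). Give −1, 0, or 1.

0

First reduce: 89 ≡ 0 (mod 89).
Top reduces to 0: gcd > 1, so the symbol is 0.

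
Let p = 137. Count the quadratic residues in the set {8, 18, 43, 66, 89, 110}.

(8/137) = +1 → QR.
(18/137) = +1 → QR.
(43/137) = -1 → non-residue.
(66/137) = -1 → non-residue.
(89/137) = -1 → non-residue.
(110/137) = -1 → non-residue.
Total quadratic residues among the 6: 2.

2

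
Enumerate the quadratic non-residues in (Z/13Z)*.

2,5,6,7,8,11

Square k = 1,…,6 (k and 13−k give the same square):
1²=1, 2²=4, 3²=9, 4²≡3, 5²≡12, 6²≡10 (mod 13).
The residues are {1, 3, 4, 9, 10, 12}; the non-residues are the remaining 6 nonzero classes.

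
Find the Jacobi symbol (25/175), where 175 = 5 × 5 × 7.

0

Reciprocity: 25 ≡ 1 and 175 ≡ 3 (mod 4), so (25/175) = +(175/25).
Reduce top mod 25: now compute (0/25).
Top reduces to 0: gcd > 1, so the symbol is 0.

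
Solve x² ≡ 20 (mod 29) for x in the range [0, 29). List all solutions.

29 ≡ 1 (mod 4), so we find a root by search.
Trying successive values, 7² = 49 ≡ 20 (mod 29). The other root is 29 − 7 = 22.

7, 22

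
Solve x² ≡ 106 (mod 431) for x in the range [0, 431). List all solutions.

174, 257

Since 431 ≡ 3 (mod 4), a square root of 106 is 106^((431+1)/4) = 106^108 mod 431.
Repeated squaring: 106^2≡30, 106^4≡38, 106^8≡151, 106^16≡389, 106^32≡40, 106^64≡307 (mod 431).
106^108 = 106^(64+32+8+4) ≡ 174 (mod 431).
Check: 174² = 30276 ≡ 106 (mod 431). The two roots are 174 and 257.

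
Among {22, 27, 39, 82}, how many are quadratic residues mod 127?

(22/127) = +1 → QR.
(27/127) = -1 → non-residue.
(39/127) = -1 → non-residue.
(82/127) = +1 → QR.
Total quadratic residues among the 4: 2.

2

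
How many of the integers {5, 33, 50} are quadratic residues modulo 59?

(5/59) = +1 → QR.
(33/59) = -1 → non-residue.
(50/59) = -1 → non-residue.
Total quadratic residues among the 3: 1.

1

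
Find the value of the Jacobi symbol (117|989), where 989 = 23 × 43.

Reciprocity: 117 ≡ 1 and 989 ≡ 1 (mod 4), so (117/989) = +(989/117).
Reduce top mod 117: now compute (53/117).
Reciprocity: 53 ≡ 1 and 117 ≡ 1 (mod 4), so (53/117) = +(117/53).
Reduce top mod 53: now compute (11/53).
Reciprocity: 11 ≡ 3 and 53 ≡ 1 (mod 4), so (11/53) = +(53/11).
Reduce top mod 11: now compute (9/11).
Reciprocity: 9 ≡ 1 and 11 ≡ 3 (mod 4), so (9/11) = +(11/9).
Reduce top mod 9: now compute (2/9).
Pull out 2: since 9 ≡ 1 (mod 8), (2/9) = +1.
Reached (1/9) = 1. Collecting the sign flips along the way, the symbol is +1.

1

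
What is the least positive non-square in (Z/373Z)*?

(2/373) = −1, so 2 is the smallest positive non-residue mod 373.

2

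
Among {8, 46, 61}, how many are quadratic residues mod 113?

2

(8/113) = +1 → QR.
(46/113) = -1 → non-residue.
(61/113) = +1 → QR.
Total quadratic residues among the 3: 2.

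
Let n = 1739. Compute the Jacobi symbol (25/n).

1

Reciprocity: 25 ≡ 1 and 1739 ≡ 3 (mod 4), so (25/1739) = +(1739/25).
Reduce top mod 25: now compute (14/25).
Pull out 2: since 25 ≡ 1 (mod 8), (2/25) = +1.
Reciprocity: 7 ≡ 3 and 25 ≡ 1 (mod 4), so (7/25) = +(25/7).
Reduce top mod 7: now compute (4/7).
Pull out 2^2: since 7 ≡ 7 (mod 8), (2/7) = +1, so (2/7)^2 = +1.
Reached (1/7) = 1. Collecting the sign flips along the way, the symbol is +1.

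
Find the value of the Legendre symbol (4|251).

Pull out 2^2: since 251 ≡ 3 (mod 8), (2/251) = -1, so (2/251)^2 = +1.
Reached (1/251) = 1. Collecting the sign flips along the way, the symbol is +1.

1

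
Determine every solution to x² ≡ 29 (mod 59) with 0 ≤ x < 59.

18, 41

Since 59 ≡ 3 (mod 4), a square root of 29 is 29^((59+1)/4) = 29^15 mod 59.
Repeated squaring: 29^2≡15, 29^4≡48, 29^8≡3 (mod 59).
29^15 = 29^(8+4+2+1) ≡ 41 (mod 59).
Check: 41² = 1681 ≡ 29 (mod 59). The two roots are 18 and 41.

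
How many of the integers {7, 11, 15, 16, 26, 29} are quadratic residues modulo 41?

(7/41) = -1 → non-residue.
(11/41) = -1 → non-residue.
(15/41) = -1 → non-residue.
(16/41) = +1 → QR.
(26/41) = -1 → non-residue.
(29/41) = -1 → non-residue.
Total quadratic residues among the 6: 1.

1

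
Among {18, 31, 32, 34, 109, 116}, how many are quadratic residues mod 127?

(18/127) = +1 → QR.
(31/127) = +1 → QR.
(32/127) = +1 → QR.
(34/127) = +1 → QR.
(109/127) = -1 → non-residue.
(116/127) = -1 → non-residue.
Total quadratic residues among the 6: 4.

4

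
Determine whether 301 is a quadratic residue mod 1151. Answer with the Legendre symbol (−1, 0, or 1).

1

Reciprocity: 301 ≡ 1 and 1151 ≡ 3 (mod 4), so (301/1151) = +(1151/301).
Reduce top mod 301: now compute (248/301).
Pull out 2^3: since 301 ≡ 5 (mod 8), (2/301) = -1, so (2/301)^3 = -1.
Reciprocity: 31 ≡ 3 and 301 ≡ 1 (mod 4), so (31/301) = +(301/31).
Reduce top mod 31: now compute (22/31).
Pull out 2: since 31 ≡ 7 (mod 8), (2/31) = +1.
Reciprocity: 11 ≡ 3 and 31 ≡ 3 (mod 4), so (11/31) = −(31/11).
Reduce top mod 11: now compute (9/11).
Reciprocity: 9 ≡ 1 and 11 ≡ 3 (mod 4), so (9/11) = +(11/9).
Reduce top mod 9: now compute (2/9).
Pull out 2: since 9 ≡ 1 (mod 8), (2/9) = +1.
Reached (1/9) = 1. Collecting the sign flips along the way, the symbol is +1.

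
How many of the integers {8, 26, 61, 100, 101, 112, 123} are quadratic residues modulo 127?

4

(8/127) = +1 → QR.
(26/127) = +1 → QR.
(61/127) = +1 → QR.
(100/127) = +1 → QR.
(101/127) = -1 → non-residue.
(112/127) = -1 → non-residue.
(123/127) = -1 → non-residue.
Total quadratic residues among the 7: 4.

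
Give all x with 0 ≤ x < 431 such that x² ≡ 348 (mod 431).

Since 431 ≡ 3 (mod 4), a square root of 348 is 348^((431+1)/4) = 348^108 mod 431.
Repeated squaring: 348^2≡424, 348^4≡49, 348^8≡246, 348^16≡176, 348^32≡375, 348^64≡119 (mod 431).
348^108 = 348^(64+32+8+4) ≡ 200 (mod 431).
Check: 200² = 40000 ≡ 348 (mod 431). The two roots are 200 and 231.

200, 231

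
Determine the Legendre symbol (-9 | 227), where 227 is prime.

First reduce: -9 ≡ 218 (mod 227).
Pull out 2: since 227 ≡ 3 (mod 8), (2/227) = -1.
Reciprocity: 109 ≡ 1 and 227 ≡ 3 (mod 4), so (109/227) = +(227/109).
Reduce top mod 109: now compute (9/109).
Reciprocity: 9 ≡ 1 and 109 ≡ 1 (mod 4), so (9/109) = +(109/9).
Reduce top mod 9: now compute (1/9).
Reached (1/9) = 1. Collecting the sign flips along the way, the symbol is -1.

-1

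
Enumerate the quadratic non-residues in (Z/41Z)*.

3 6 7 11 12 13 14 15 17 19 22 24 26 27 28 29 30 34 35 38

Square k = 1,…,20 (k and 41−k give the same square):
1²=1, 2²=4, 3²=9, 4²=16, 5²=25, 6²=36, 7²≡8, 8²≡23, 9²≡40, 10²≡18, 11²≡39, 12²≡21, 13²≡5, 14²≡32, 15²≡20, 16²≡10, 17²≡2, 18²≡37, 19²≡33, 20²≡31 (mod 41).
The residues are {1, 2, 4, 5, 8, 9, 10, 16, 18, 20, 21, 23, 25, 31, 32, 33, 36, 37, 39, 40}; the non-residues are the remaining 20 nonzero classes.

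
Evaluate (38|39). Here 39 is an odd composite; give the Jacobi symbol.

-1

Pull out 2: since 39 ≡ 7 (mod 8), (2/39) = +1.
Reciprocity: 19 ≡ 3 and 39 ≡ 3 (mod 4), so (19/39) = −(39/19).
Reduce top mod 19: now compute (1/19).
Reached (1/19) = 1. Collecting the sign flips along the way, the symbol is -1.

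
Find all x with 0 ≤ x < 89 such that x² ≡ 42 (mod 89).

24, 65

89 ≡ 1 (mod 4), so we find a root by search.
Trying successive values, 24² = 576 ≡ 42 (mod 89). The other root is 89 − 24 = 65.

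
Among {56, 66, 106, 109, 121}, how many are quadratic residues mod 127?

1

(56/127) = -1 → non-residue.
(66/127) = -1 → non-residue.
(106/127) = -1 → non-residue.
(109/127) = -1 → non-residue.
(121/127) = +1 → QR.
Total quadratic residues among the 5: 1.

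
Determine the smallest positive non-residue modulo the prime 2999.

17

(2/2999) = +1, so 2 is a residue.
(3/2999) = +1, so 3 is a residue.
(4/2999) = +1, so 4 is a residue.
(5/2999) = +1, so 5 is a residue.
(6/2999) = +1, so 6 is a residue.
(7/2999) = +1, so 7 is a residue.
(8/2999) = +1, so 8 is a residue.
(9/2999) = +1, so 9 is a residue.
(10/2999) = +1, so 10 is a residue.
(11/2999) = +1, so 11 is a residue.
(12/2999) = +1, so 12 is a residue.
(13/2999) = +1, so 13 is a residue.
(14/2999) = +1, so 14 is a residue.
(15/2999) = +1, so 15 is a residue.
(16/2999) = +1, so 16 is a residue.
(17/2999) = −1, so 17 is the smallest positive non-residue mod 2999.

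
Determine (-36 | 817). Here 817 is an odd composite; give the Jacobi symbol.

1

First reduce: -36 ≡ 781 (mod 817).
Reciprocity: 781 ≡ 1 and 817 ≡ 1 (mod 4), so (781/817) = +(817/781).
Reduce top mod 781: now compute (36/781).
Pull out 2^2: since 781 ≡ 5 (mod 8), (2/781) = -1, so (2/781)^2 = +1.
Reciprocity: 9 ≡ 1 and 781 ≡ 1 (mod 4), so (9/781) = +(781/9).
Reduce top mod 9: now compute (7/9).
Reciprocity: 7 ≡ 3 and 9 ≡ 1 (mod 4), so (7/9) = +(9/7).
Reduce top mod 7: now compute (2/7).
Pull out 2: since 7 ≡ 7 (mod 8), (2/7) = +1.
Reached (1/7) = 1. Collecting the sign flips along the way, the symbol is +1.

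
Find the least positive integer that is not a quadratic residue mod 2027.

2

(2/2027) = −1, so 2 is the smallest positive non-residue mod 2027.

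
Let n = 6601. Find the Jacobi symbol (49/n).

Reciprocity: 49 ≡ 1 and 6601 ≡ 1 (mod 4), so (49/6601) = +(6601/49).
Reduce top mod 49: now compute (35/49).
Reciprocity: 35 ≡ 3 and 49 ≡ 1 (mod 4), so (35/49) = +(49/35).
Reduce top mod 35: now compute (14/35).
Pull out 2: since 35 ≡ 3 (mod 8), (2/35) = -1.
Reciprocity: 7 ≡ 3 and 35 ≡ 3 (mod 4), so (7/35) = −(35/7).
Reduce top mod 7: now compute (0/7).
Top reduces to 0: gcd > 1, so the symbol is 0.

0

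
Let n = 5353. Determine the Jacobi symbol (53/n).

0

Reciprocity: 53 ≡ 1 and 5353 ≡ 1 (mod 4), so (53/5353) = +(5353/53).
Reduce top mod 53: now compute (0/53).
Top reduces to 0: gcd > 1, so the symbol is 0.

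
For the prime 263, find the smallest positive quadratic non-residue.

5

(2/263) = +1, so 2 is a residue.
(3/263) = +1, so 3 is a residue.
(4/263) = +1, so 4 is a residue.
(5/263) = −1, so 5 is the smallest positive non-residue mod 263.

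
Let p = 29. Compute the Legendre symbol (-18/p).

First reduce: -18 ≡ 11 (mod 29).
Reciprocity: 11 ≡ 3 and 29 ≡ 1 (mod 4), so (11/29) = +(29/11).
Reduce top mod 11: now compute (7/11).
Reciprocity: 7 ≡ 3 and 11 ≡ 3 (mod 4), so (7/11) = −(11/7).
Reduce top mod 7: now compute (4/7).
Pull out 2^2: since 7 ≡ 7 (mod 8), (2/7) = +1, so (2/7)^2 = +1.
Reached (1/7) = 1. Collecting the sign flips along the way, the symbol is -1.

-1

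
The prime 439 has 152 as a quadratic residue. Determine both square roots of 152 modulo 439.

Since 439 ≡ 3 (mod 4), a square root of 152 is 152^((439+1)/4) = 152^110 mod 439.
Repeated squaring: 152^2≡276, 152^4≡229, 152^8≡200, 152^16≡51, 152^32≡406, 152^64≡211 (mod 439).
152^110 = 152^(64+32+8+4+2) ≡ 226 (mod 439).
Check: 226² = 51076 ≡ 152 (mod 439). The two roots are 213 and 226.

213, 226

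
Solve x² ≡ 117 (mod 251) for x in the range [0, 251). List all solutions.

Since 251 ≡ 3 (mod 4), a square root of 117 is 117^((251+1)/4) = 117^63 mod 251.
Repeated squaring: 117^2≡135, 117^4≡153, 117^8≡66, 117^16≡89, 117^32≡140 (mod 251).
117^63 = 117^(32+16+8+4+2+1) ≡ 86 (mod 251).
Check: 86² = 7396 ≡ 117 (mod 251). The two roots are 86 and 165.

86, 165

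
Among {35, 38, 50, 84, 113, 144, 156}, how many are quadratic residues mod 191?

3

(35/191) = -1 → non-residue.
(38/191) = -1 → non-residue.
(50/191) = +1 → QR.
(84/191) = -1 → non-residue.
(113/191) = -1 → non-residue.
(144/191) = +1 → QR.
(156/191) = +1 → QR.
Total quadratic residues among the 7: 3.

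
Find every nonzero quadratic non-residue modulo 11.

2 6 7 8 10

Square k = 1,…,5 (k and 11−k give the same square):
1²=1, 2²=4, 3²=9, 4²≡5, 5²≡3 (mod 11).
The residues are {1, 3, 4, 5, 9}; the non-residues are the remaining 5 nonzero classes.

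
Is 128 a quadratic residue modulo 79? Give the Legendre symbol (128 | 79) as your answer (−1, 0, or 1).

1

Euler's criterion: (128/79) ≡ 49^39 (mod 79).
49^2 ≡ 31 (mod 79)
49^4 ≡ 13 (mod 79)
49^8 ≡ 11 (mod 79)
49^16 ≡ 42 (mod 79)
49^32 ≡ 26 (mod 79)
49^39 = 49^(32+4+2+1) ≡ 1 (mod 79).
Result is 1, so (128/79) = 1.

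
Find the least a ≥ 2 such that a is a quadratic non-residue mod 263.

(2/263) = +1, so 2 is a residue.
(3/263) = +1, so 3 is a residue.
(4/263) = +1, so 4 is a residue.
(5/263) = −1, so 5 is the smallest positive non-residue mod 263.

5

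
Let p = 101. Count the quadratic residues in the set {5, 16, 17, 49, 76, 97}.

(5/101) = +1 → QR.
(16/101) = +1 → QR.
(17/101) = +1 → QR.
(49/101) = +1 → QR.
(76/101) = +1 → QR.
(97/101) = +1 → QR.
Total quadratic residues among the 6: 6.

6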